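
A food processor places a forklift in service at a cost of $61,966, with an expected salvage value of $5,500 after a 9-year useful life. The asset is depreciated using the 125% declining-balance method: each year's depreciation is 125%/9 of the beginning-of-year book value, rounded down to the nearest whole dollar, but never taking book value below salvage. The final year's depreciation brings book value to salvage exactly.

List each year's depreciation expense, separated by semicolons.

$8,606; $7,411; $6,381; $5,495; $4,732; $4,075; $3,509; $3,021; $13,236

Depreciable base = $61,966 − $5,500 = $56,466.
Year 1: ⌊$61,966 × 125%/9⌋ = $8,606. Book value $53,360.
Year 2: ⌊$53,360 × 125%/9⌋ = $7,411. Book value $45,949.
Year 3: ⌊$45,949 × 125%/9⌋ = $6,381. Book value $39,568.
Year 4: ⌊$39,568 × 125%/9⌋ = $5,495. Book value $34,073.
Year 5: ⌊$34,073 × 125%/9⌋ = $4,732. Book value $29,341.
Year 6: ⌊$29,341 × 125%/9⌋ = $4,075. Book value $25,266.
Year 7: ⌊$25,266 × 125%/9⌋ = $3,509. Book value $21,757.
Year 8: ⌊$21,757 × 125%/9⌋ = $3,021. Book value $18,736.
Year 9 (final): $18,736 − $5,500 = $13,236. Book value $5,500.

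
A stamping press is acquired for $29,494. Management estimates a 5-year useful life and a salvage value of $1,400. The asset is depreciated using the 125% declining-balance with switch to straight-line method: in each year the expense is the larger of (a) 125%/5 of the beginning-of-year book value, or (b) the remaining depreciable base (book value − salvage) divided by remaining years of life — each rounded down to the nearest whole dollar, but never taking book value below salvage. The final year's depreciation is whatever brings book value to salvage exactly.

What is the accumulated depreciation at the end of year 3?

$17,966

Depreciable base = $29,494 − $1,400 = $28,094.
Year 1: DB = ⌊$29,494 × 125%/5⌋ = $7,373; SL = ⌊$28,094/5⌋ = $5,618 → take DB $7,373. Book value $22,121.
Year 2: DB = ⌊$22,121 × 125%/5⌋ = $5,530; SL = ⌊$20,721/4⌋ = $5,180 → take DB $5,530. Book value $16,591.
Year 3: DB = ⌊$16,591 × 125%/5⌋ = $4,147; SL = ⌊$15,191/3⌋ = $5,063 → take SL $5,063. Book value $11,528.
Accumulated through year 3 = $29,494 − $11,528 = $17,966.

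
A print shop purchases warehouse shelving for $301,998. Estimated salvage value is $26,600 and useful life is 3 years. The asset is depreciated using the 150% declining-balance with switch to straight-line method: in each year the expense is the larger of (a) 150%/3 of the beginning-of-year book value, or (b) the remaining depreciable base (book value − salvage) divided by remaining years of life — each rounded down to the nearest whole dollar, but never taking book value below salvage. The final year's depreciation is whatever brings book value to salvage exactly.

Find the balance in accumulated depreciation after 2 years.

Depreciable base = $301,998 − $26,600 = $275,398.
Year 1: DB = ⌊$301,998 × 150%/3⌋ = $150,999; SL = ⌊$275,398/3⌋ = $91,799 → take DB $150,999. Book value $150,999.
Year 2: DB = ⌊$150,999 × 150%/3⌋ = $75,499; SL = ⌊$124,399/2⌋ = $62,199 → take DB $75,499. Book value $75,500.
Accumulated through year 2 = $301,998 − $75,500 = $226,498.

$226,498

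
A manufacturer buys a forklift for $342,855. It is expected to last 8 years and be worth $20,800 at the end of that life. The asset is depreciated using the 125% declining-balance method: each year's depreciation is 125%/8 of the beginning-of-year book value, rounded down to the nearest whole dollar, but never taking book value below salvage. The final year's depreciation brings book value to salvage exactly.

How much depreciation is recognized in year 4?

Depreciable base = $342,855 − $20,800 = $322,055.
Year 1: ⌊$342,855 × 125%/8⌋ = $53,571. Book value $289,284.
Year 2: ⌊$289,284 × 125%/8⌋ = $45,200. Book value $244,084.
Year 3: ⌊$244,084 × 125%/8⌋ = $38,138. Book value $205,946.
Year 4: ⌊$205,946 × 125%/8⌋ = $32,179. Book value $173,767.

$32,179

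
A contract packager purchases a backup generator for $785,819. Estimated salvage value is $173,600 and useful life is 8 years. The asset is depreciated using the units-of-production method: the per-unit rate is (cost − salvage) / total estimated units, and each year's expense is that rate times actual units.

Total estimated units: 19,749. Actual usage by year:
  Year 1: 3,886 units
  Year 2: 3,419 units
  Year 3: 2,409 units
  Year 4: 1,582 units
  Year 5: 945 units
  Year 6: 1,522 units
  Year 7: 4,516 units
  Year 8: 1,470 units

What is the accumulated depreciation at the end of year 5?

Depreciable base = $785,819 − $173,600 = $612,219.
Rate = $612,219 / 19,749 units = $31 per unit.
Year 1: 3,886 × $31 = $120,466. Book value $665,353.
Year 2: 3,419 × $31 = $105,989. Book value $559,364.
Year 3: 2,409 × $31 = $74,679. Book value $484,685.
Year 4: 1,582 × $31 = $49,042. Book value $435,643.
Year 5: 945 × $31 = $29,295. Book value $406,348.
Accumulated through year 5 = $785,819 − $406,348 = $379,471.

$379,471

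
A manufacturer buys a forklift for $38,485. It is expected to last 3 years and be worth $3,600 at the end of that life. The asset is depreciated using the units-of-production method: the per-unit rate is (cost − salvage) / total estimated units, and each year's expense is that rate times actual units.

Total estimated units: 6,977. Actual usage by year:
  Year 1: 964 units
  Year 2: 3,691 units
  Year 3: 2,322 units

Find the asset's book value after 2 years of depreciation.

Depreciable base = $38,485 − $3,600 = $34,885.
Rate = $34,885 / 6,977 units = $5 per unit.
Year 1: 964 × $5 = $4,820. Book value $33,665.
Year 2: 3,691 × $5 = $18,455. Book value $15,210.

$15,210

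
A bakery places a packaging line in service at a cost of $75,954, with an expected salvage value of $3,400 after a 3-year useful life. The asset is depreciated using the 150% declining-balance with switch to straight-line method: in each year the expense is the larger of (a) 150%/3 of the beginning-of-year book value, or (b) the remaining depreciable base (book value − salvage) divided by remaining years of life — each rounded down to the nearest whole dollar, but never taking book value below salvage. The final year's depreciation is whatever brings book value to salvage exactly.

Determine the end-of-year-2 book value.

$18,989

Depreciable base = $75,954 − $3,400 = $72,554.
Year 1: DB = ⌊$75,954 × 150%/3⌋ = $37,977; SL = ⌊$72,554/3⌋ = $24,184 → take DB $37,977. Book value $37,977.
Year 2: DB = ⌊$37,977 × 150%/3⌋ = $18,988; SL = ⌊$34,577/2⌋ = $17,288 → take DB $18,988. Book value $18,989.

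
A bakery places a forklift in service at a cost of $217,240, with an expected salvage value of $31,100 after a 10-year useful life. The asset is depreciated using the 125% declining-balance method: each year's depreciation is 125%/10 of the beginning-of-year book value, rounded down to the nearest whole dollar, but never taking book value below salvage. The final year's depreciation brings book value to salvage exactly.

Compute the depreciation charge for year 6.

$13,928

Depreciable base = $217,240 − $31,100 = $186,140.
Year 1: ⌊$217,240 × 125%/10⌋ = $27,155. Book value $190,085.
Year 2: ⌊$190,085 × 125%/10⌋ = $23,760. Book value $166,325.
Year 3: ⌊$166,325 × 125%/10⌋ = $20,790. Book value $145,535.
Year 4: ⌊$145,535 × 125%/10⌋ = $18,191. Book value $127,344.
Year 5: ⌊$127,344 × 125%/10⌋ = $15,918. Book value $111,426.
Year 6: ⌊$111,426 × 125%/10⌋ = $13,928. Book value $97,498.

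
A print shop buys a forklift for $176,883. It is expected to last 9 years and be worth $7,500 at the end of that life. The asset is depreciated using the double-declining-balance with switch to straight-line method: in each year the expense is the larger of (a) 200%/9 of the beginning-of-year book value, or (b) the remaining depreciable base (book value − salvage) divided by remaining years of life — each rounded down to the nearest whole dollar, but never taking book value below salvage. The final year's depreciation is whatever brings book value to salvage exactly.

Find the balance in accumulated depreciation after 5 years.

Depreciable base = $176,883 − $7,500 = $169,383.
Year 1: DB = ⌊$176,883 × 200%/9⌋ = $39,307; SL = ⌊$169,383/9⌋ = $18,820 → take DB $39,307. Book value $137,576.
Year 2: DB = ⌊$137,576 × 200%/9⌋ = $30,572; SL = ⌊$130,076/8⌋ = $16,259 → take DB $30,572. Book value $107,004.
Year 3: DB = ⌊$107,004 × 200%/9⌋ = $23,778; SL = ⌊$99,504/7⌋ = $14,214 → take DB $23,778. Book value $83,226.
Year 4: DB = ⌊$83,226 × 200%/9⌋ = $18,494; SL = ⌊$75,726/6⌋ = $12,621 → take DB $18,494. Book value $64,732.
Year 5: DB = ⌊$64,732 × 200%/9⌋ = $14,384; SL = ⌊$57,232/5⌋ = $11,446 → take DB $14,384. Book value $50,348.
Accumulated through year 5 = $176,883 − $50,348 = $126,535.

$126,535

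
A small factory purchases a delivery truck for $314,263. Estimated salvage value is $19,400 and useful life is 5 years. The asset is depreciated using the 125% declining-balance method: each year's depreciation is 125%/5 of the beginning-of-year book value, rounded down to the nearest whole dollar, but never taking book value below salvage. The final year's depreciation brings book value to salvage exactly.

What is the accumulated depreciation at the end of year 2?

$137,489

Depreciable base = $314,263 − $19,400 = $294,863.
Year 1: ⌊$314,263 × 125%/5⌋ = $78,565. Book value $235,698.
Year 2: ⌊$235,698 × 125%/5⌋ = $58,924. Book value $176,774.
Accumulated through year 2 = $314,263 − $176,774 = $137,489.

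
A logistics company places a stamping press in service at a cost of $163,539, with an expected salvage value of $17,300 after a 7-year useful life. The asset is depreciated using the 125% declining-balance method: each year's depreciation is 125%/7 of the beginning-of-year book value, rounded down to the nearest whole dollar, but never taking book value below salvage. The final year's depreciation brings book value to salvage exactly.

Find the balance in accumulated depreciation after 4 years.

$89,082

Depreciable base = $163,539 − $17,300 = $146,239.
Year 1: ⌊$163,539 × 125%/7⌋ = $29,203. Book value $134,336.
Year 2: ⌊$134,336 × 125%/7⌋ = $23,988. Book value $110,348.
Year 3: ⌊$110,348 × 125%/7⌋ = $19,705. Book value $90,643.
Year 4: ⌊$90,643 × 125%/7⌋ = $16,186. Book value $74,457.
Accumulated through year 4 = $163,539 − $74,457 = $89,082.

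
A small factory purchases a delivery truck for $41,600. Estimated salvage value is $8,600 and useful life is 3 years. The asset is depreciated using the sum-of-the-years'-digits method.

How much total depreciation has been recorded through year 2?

Depreciable base = $41,600 − $8,600 = $33,000.
Sum of the years' digits = 3+2+1 = 6.
Year 1: $33,000 × 3/6 = $16,500. Book value $25,100.
Year 2: $33,000 × 2/6 = $11,000. Book value $14,100.
Accumulated through year 2 = $41,600 − $14,100 = $27,500.

$27,500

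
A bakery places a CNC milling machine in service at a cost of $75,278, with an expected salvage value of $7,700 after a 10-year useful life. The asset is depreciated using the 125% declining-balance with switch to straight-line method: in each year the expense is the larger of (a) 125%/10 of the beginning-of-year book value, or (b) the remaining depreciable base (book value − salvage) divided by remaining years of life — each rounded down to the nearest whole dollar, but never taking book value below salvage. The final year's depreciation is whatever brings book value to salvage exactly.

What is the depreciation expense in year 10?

$6,072

Depreciable base = $75,278 − $7,700 = $67,578.
Year 1: DB = ⌊$75,278 × 125%/10⌋ = $9,409; SL = ⌊$67,578/10⌋ = $6,757 → take DB $9,409. Book value $65,869.
Year 2: DB = ⌊$65,869 × 125%/10⌋ = $8,233; SL = ⌊$58,169/9⌋ = $6,463 → take DB $8,233. Book value $57,636.
Year 3: DB = ⌊$57,636 × 125%/10⌋ = $7,204; SL = ⌊$49,936/8⌋ = $6,242 → take DB $7,204. Book value $50,432.
Year 4: DB = ⌊$50,432 × 125%/10⌋ = $6,304; SL = ⌊$42,732/7⌋ = $6,104 → take DB $6,304. Book value $44,128.
Year 5: DB = ⌊$44,128 × 125%/10⌋ = $5,516; SL = ⌊$36,428/6⌋ = $6,071 → take SL $6,071. Book value $38,057.
Year 6: DB = ⌊$38,057 × 125%/10⌋ = $4,757; SL = ⌊$30,357/5⌋ = $6,071 → take SL $6,071. Book value $31,986.
Year 7: DB = ⌊$31,986 × 125%/10⌋ = $3,998; SL = ⌊$24,286/4⌋ = $6,071 → take SL $6,071. Book value $25,915.
Year 8: DB = ⌊$25,915 × 125%/10⌋ = $3,239; SL = ⌊$18,215/3⌋ = $6,071 → take SL $6,071. Book value $19,844.
Year 9: DB = ⌊$19,844 × 125%/10⌋ = $2,480; SL = ⌊$12,144/2⌋ = $6,072 → take SL $6,072. Book value $13,772.
Year 10 (final): $13,772 − $7,700 = $6,072. Book value $7,700.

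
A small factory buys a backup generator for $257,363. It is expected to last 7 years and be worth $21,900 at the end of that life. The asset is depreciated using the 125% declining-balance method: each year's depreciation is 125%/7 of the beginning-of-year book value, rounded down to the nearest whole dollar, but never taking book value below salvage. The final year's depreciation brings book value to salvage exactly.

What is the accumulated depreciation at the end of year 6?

Depreciable base = $257,363 − $21,900 = $235,463.
Year 1: ⌊$257,363 × 125%/7⌋ = $45,957. Book value $211,406.
Year 2: ⌊$211,406 × 125%/7⌋ = $37,751. Book value $173,655.
Year 3: ⌊$173,655 × 125%/7⌋ = $31,009. Book value $142,646.
Year 4: ⌊$142,646 × 125%/7⌋ = $25,472. Book value $117,174.
Year 5: ⌊$117,174 × 125%/7⌋ = $20,923. Book value $96,251.
Year 6: ⌊$96,251 × 125%/7⌋ = $17,187. Book value $79,064.
Accumulated through year 6 = $257,363 − $79,064 = $178,299.

$178,299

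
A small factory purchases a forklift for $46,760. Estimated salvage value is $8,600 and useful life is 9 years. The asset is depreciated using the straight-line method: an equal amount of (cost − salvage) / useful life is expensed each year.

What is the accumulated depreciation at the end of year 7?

$29,680

Depreciable base = $46,760 − $8,600 = $38,160.
Annual expense = $38,160 / 9 = $4,240.
End of year 1: book value $42,520.
End of year 2: book value $38,280.
End of year 3: book value $34,040.
End of year 4: book value $29,800.
End of year 5: book value $25,560.
End of year 6: book value $21,320.
End of year 7: book value $17,080.
Accumulated through year 7 = $46,760 − $17,080 = $29,680.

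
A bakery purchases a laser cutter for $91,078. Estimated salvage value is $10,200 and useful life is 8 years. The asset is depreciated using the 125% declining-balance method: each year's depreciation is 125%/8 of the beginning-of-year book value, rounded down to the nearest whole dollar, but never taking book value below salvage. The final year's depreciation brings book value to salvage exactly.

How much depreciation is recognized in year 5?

Depreciable base = $91,078 − $10,200 = $80,878.
Year 1: ⌊$91,078 × 125%/8⌋ = $14,230. Book value $76,848.
Year 2: ⌊$76,848 × 125%/8⌋ = $12,007. Book value $64,841.
Year 3: ⌊$64,841 × 125%/8⌋ = $10,131. Book value $54,710.
Year 4: ⌊$54,710 × 125%/8⌋ = $8,548. Book value $46,162.
Year 5: ⌊$46,162 × 125%/8⌋ = $7,212. Book value $38,950.

$7,212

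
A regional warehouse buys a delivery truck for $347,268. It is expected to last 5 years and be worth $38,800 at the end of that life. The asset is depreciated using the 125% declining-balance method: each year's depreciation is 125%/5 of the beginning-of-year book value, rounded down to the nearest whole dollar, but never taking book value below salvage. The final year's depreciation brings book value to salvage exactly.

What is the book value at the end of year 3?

Depreciable base = $347,268 − $38,800 = $308,468.
Year 1: ⌊$347,268 × 125%/5⌋ = $86,817. Book value $260,451.
Year 2: ⌊$260,451 × 125%/5⌋ = $65,112. Book value $195,339.
Year 3: ⌊$195,339 × 125%/5⌋ = $48,834. Book value $146,505.

$146,505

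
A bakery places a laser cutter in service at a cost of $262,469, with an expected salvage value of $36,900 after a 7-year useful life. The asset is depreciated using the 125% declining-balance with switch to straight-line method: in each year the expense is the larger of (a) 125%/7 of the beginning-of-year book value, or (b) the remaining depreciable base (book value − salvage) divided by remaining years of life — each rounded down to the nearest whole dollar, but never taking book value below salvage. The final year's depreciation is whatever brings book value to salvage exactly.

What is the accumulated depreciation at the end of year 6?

Depreciable base = $262,469 − $36,900 = $225,569.
Year 1: DB = ⌊$262,469 × 125%/7⌋ = $46,869; SL = ⌊$225,569/7⌋ = $32,224 → take DB $46,869. Book value $215,600.
Year 2: DB = ⌊$215,600 × 125%/7⌋ = $38,500; SL = ⌊$178,700/6⌋ = $29,783 → take DB $38,500. Book value $177,100.
Year 3: DB = ⌊$177,100 × 125%/7⌋ = $31,625; SL = ⌊$140,200/5⌋ = $28,040 → take DB $31,625. Book value $145,475.
Year 4: DB = ⌊$145,475 × 125%/7⌋ = $25,977; SL = ⌊$108,575/4⌋ = $27,143 → take SL $27,143. Book value $118,332.
Year 5: DB = ⌊$118,332 × 125%/7⌋ = $21,130; SL = ⌊$81,432/3⌋ = $27,144 → take SL $27,144. Book value $91,188.
Year 6: DB = ⌊$91,188 × 125%/7⌋ = $16,283; SL = ⌊$54,288/2⌋ = $27,144 → take SL $27,144. Book value $64,044.
Accumulated through year 6 = $262,469 − $64,044 = $198,425.

$198,425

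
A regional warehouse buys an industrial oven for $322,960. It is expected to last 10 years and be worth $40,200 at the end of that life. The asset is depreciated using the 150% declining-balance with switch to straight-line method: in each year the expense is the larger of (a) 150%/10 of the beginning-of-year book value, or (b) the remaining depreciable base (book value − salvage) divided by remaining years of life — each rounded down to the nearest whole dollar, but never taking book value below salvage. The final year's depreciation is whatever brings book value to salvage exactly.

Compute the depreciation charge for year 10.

Depreciable base = $322,960 − $40,200 = $282,760.
Year 1: DB = ⌊$322,960 × 150%/10⌋ = $48,444; SL = ⌊$282,760/10⌋ = $28,276 → take DB $48,444. Book value $274,516.
Year 2: DB = ⌊$274,516 × 150%/10⌋ = $41,177; SL = ⌊$234,316/9⌋ = $26,035 → take DB $41,177. Book value $233,339.
Year 3: DB = ⌊$233,339 × 150%/10⌋ = $35,000; SL = ⌊$193,139/8⌋ = $24,142 → take DB $35,000. Book value $198,339.
Year 4: DB = ⌊$198,339 × 150%/10⌋ = $29,750; SL = ⌊$158,139/7⌋ = $22,591 → take DB $29,750. Book value $168,589.
Year 5: DB = ⌊$168,589 × 150%/10⌋ = $25,288; SL = ⌊$128,389/6⌋ = $21,398 → take DB $25,288. Book value $143,301.
Year 6: DB = ⌊$143,301 × 150%/10⌋ = $21,495; SL = ⌊$103,101/5⌋ = $20,620 → take DB $21,495. Book value $121,806.
Year 7: DB = ⌊$121,806 × 150%/10⌋ = $18,270; SL = ⌊$81,606/4⌋ = $20,401 → take SL $20,401. Book value $101,405.
Year 8: DB = ⌊$101,405 × 150%/10⌋ = $15,210; SL = ⌊$61,205/3⌋ = $20,401 → take SL $20,401. Book value $81,004.
Year 9: DB = ⌊$81,004 × 150%/10⌋ = $12,150; SL = ⌊$40,804/2⌋ = $20,402 → take SL $20,402. Book value $60,602.
Year 10 (final): $60,602 − $40,200 = $20,402. Book value $40,200.

$20,402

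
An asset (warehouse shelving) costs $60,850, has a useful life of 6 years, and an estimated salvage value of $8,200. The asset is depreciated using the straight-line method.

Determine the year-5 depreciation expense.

$8,775

Depreciable base = $60,850 − $8,200 = $52,650.
Annual expense = $52,650 / 6 = $8,775.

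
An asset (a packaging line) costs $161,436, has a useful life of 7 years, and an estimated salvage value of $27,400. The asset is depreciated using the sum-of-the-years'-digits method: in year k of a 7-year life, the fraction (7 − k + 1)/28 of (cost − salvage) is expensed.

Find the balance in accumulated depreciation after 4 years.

$105,314

Depreciable base = $161,436 − $27,400 = $134,036.
Sum of the years' digits = 7+6+5+4+3+2+1 = 28.
Year 1: $134,036 × 7/28 = $33,509. Book value $127,927.
Year 2: $134,036 × 6/28 = $28,722. Book value $99,205.
Year 3: $134,036 × 5/28 = $23,935. Book value $75,270.
Year 4: $134,036 × 4/28 = $19,148. Book value $56,122.
Accumulated through year 4 = $161,436 − $56,122 = $105,314.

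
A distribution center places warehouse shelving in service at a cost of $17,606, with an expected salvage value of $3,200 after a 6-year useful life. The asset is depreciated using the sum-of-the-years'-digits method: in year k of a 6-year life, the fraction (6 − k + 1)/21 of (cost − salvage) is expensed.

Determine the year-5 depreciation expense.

Depreciable base = $17,606 − $3,200 = $14,406.
Sum of the years' digits = 6+5+4+3+2+1 = 21.
Year 1: $14,406 × 6/21 = $4,116. Book value $13,490.
Year 2: $14,406 × 5/21 = $3,430. Book value $10,060.
Year 3: $14,406 × 4/21 = $2,744. Book value $7,316.
Year 4: $14,406 × 3/21 = $2,058. Book value $5,258.
Year 5: $14,406 × 2/21 = $1,372. Book value $3,886.

$1,372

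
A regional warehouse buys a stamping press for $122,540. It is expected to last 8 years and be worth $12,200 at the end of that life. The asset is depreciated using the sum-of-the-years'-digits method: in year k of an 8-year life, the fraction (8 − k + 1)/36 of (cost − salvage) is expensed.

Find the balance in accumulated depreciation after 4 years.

Depreciable base = $122,540 − $12,200 = $110,340.
Sum of the years' digits = 8+7+6+5+4+3+2+1 = 36.
Year 1: $110,340 × 8/36 = $24,520. Book value $98,020.
Year 2: $110,340 × 7/36 = $21,455. Book value $76,565.
Year 3: $110,340 × 6/36 = $18,390. Book value $58,175.
Year 4: $110,340 × 5/36 = $15,325. Book value $42,850.
Accumulated through year 4 = $122,540 − $42,850 = $79,690.

$79,690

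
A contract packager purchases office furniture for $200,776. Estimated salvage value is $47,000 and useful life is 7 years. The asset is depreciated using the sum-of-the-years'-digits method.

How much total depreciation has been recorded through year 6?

$148,284

Depreciable base = $200,776 − $47,000 = $153,776.
Sum of the years' digits = 7+6+5+4+3+2+1 = 28.
Year 1: $153,776 × 7/28 = $38,444. Book value $162,332.
Year 2: $153,776 × 6/28 = $32,952. Book value $129,380.
Year 3: $153,776 × 5/28 = $27,460. Book value $101,920.
Year 4: $153,776 × 4/28 = $21,968. Book value $79,952.
Year 5: $153,776 × 3/28 = $16,476. Book value $63,476.
Year 6: $153,776 × 2/28 = $10,984. Book value $52,492.
Accumulated through year 6 = $200,776 − $52,492 = $148,284.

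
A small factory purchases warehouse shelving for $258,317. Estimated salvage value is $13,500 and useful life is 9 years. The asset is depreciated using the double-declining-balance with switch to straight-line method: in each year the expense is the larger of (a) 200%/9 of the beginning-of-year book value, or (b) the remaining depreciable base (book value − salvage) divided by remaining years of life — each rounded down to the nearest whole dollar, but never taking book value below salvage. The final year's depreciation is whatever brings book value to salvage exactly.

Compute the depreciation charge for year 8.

Depreciable base = $258,317 − $13,500 = $244,817.
Year 1: DB = ⌊$258,317 × 200%/9⌋ = $57,403; SL = ⌊$244,817/9⌋ = $27,201 → take DB $57,403. Book value $200,914.
Year 2: DB = ⌊$200,914 × 200%/9⌋ = $44,647; SL = ⌊$187,414/8⌋ = $23,426 → take DB $44,647. Book value $156,267.
Year 3: DB = ⌊$156,267 × 200%/9⌋ = $34,726; SL = ⌊$142,767/7⌋ = $20,395 → take DB $34,726. Book value $121,541.
Year 4: DB = ⌊$121,541 × 200%/9⌋ = $27,009; SL = ⌊$108,041/6⌋ = $18,006 → take DB $27,009. Book value $94,532.
Year 5: DB = ⌊$94,532 × 200%/9⌋ = $21,007; SL = ⌊$81,032/5⌋ = $16,206 → take DB $21,007. Book value $73,525.
Year 6: DB = ⌊$73,525 × 200%/9⌋ = $16,338; SL = ⌊$60,025/4⌋ = $15,006 → take DB $16,338. Book value $57,187.
Year 7: DB = ⌊$57,187 × 200%/9⌋ = $12,708; SL = ⌊$43,687/3⌋ = $14,562 → take SL $14,562. Book value $42,625.
Year 8: DB = ⌊$42,625 × 200%/9⌋ = $9,472; SL = ⌊$29,125/2⌋ = $14,562 → take SL $14,562. Book value $28,063.

$14,562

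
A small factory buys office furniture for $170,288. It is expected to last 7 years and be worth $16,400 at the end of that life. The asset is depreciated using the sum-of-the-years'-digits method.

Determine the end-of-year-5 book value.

$32,888

Depreciable base = $170,288 − $16,400 = $153,888.
Sum of the years' digits = 7+6+5+4+3+2+1 = 28.
Year 1: $153,888 × 7/28 = $38,472. Book value $131,816.
Year 2: $153,888 × 6/28 = $32,976. Book value $98,840.
Year 3: $153,888 × 5/28 = $27,480. Book value $71,360.
Year 4: $153,888 × 4/28 = $21,984. Book value $49,376.
Year 5: $153,888 × 3/28 = $16,488. Book value $32,888.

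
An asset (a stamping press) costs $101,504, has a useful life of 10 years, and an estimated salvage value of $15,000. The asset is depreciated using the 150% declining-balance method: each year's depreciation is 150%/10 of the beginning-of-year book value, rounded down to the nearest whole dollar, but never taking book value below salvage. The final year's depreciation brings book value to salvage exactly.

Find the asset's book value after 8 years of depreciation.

Depreciable base = $101,504 − $15,000 = $86,504.
Year 1: ⌊$101,504 × 150%/10⌋ = $15,225. Book value $86,279.
Year 2: ⌊$86,279 × 150%/10⌋ = $12,941. Book value $73,338.
Year 3: ⌊$73,338 × 150%/10⌋ = $11,000. Book value $62,338.
Year 4: ⌊$62,338 × 150%/10⌋ = $9,350. Book value $52,988.
Year 5: ⌊$52,988 × 150%/10⌋ = $7,948. Book value $45,040.
Year 6: ⌊$45,040 × 150%/10⌋ = $6,756. Book value $38,284.
Year 7: ⌊$38,284 × 150%/10⌋ = $5,742. Book value $32,542.
Year 8: ⌊$32,542 × 150%/10⌋ = $4,881. Book value $27,661.

$27,661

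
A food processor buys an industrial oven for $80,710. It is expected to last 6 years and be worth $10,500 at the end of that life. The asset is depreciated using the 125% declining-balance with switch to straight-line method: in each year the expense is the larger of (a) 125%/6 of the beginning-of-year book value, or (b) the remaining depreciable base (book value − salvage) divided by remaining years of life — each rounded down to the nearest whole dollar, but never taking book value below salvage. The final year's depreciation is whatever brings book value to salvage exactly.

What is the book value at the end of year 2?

Depreciable base = $80,710 − $10,500 = $70,210.
Year 1: DB = ⌊$80,710 × 125%/6⌋ = $16,814; SL = ⌊$70,210/6⌋ = $11,701 → take DB $16,814. Book value $63,896.
Year 2: DB = ⌊$63,896 × 125%/6⌋ = $13,311; SL = ⌊$53,396/5⌋ = $10,679 → take DB $13,311. Book value $50,585.

$50,585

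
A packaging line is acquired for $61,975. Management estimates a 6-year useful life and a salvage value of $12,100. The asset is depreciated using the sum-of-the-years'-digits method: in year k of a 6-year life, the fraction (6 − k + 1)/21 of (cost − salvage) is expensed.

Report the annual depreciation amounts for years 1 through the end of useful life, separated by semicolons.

Depreciable base = $61,975 − $12,100 = $49,875.
Sum of the years' digits = 6+5+4+3+2+1 = 21.
Year 1: $49,875 × 6/21 = $14,250. Book value $47,725.
Year 2: $49,875 × 5/21 = $11,875. Book value $35,850.
Year 3: $49,875 × 4/21 = $9,500. Book value $26,350.
Year 4: $49,875 × 3/21 = $7,125. Book value $19,225.
Year 5: $49,875 × 2/21 = $4,750. Book value $14,475.
Year 6: $49,875 × 1/21 = $2,375. Book value $12,100.

$14,250; $11,875; $9,500; $7,125; $4,750; $2,375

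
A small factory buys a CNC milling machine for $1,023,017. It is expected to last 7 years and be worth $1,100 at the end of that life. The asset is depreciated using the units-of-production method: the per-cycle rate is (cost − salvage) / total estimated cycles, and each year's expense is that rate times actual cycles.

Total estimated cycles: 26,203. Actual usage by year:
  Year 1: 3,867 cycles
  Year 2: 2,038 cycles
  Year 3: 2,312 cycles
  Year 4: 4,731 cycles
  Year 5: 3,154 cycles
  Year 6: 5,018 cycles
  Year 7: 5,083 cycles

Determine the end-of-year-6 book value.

Depreciable base = $1,023,017 − $1,100 = $1,021,917.
Rate = $1,021,917 / 26,203 cycles = $39 per cycle.
Year 1: 3,867 × $39 = $150,813. Book value $872,204.
Year 2: 2,038 × $39 = $79,482. Book value $792,722.
Year 3: 2,312 × $39 = $90,168. Book value $702,554.
Year 4: 4,731 × $39 = $184,509. Book value $518,045.
Year 5: 3,154 × $39 = $123,006. Book value $395,039.
Year 6: 5,018 × $39 = $195,702. Book value $199,337.

$199,337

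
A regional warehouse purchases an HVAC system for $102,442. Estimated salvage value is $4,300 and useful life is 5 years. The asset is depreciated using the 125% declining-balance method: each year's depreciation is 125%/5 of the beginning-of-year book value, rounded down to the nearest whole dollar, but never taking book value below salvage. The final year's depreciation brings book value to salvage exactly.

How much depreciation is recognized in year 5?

$28,114

Depreciable base = $102,442 − $4,300 = $98,142.
Year 1: ⌊$102,442 × 125%/5⌋ = $25,610. Book value $76,832.
Year 2: ⌊$76,832 × 125%/5⌋ = $19,208. Book value $57,624.
Year 3: ⌊$57,624 × 125%/5⌋ = $14,406. Book value $43,218.
Year 4: ⌊$43,218 × 125%/5⌋ = $10,804. Book value $32,414.
Year 5 (final): $32,414 − $4,300 = $28,114. Book value $4,300.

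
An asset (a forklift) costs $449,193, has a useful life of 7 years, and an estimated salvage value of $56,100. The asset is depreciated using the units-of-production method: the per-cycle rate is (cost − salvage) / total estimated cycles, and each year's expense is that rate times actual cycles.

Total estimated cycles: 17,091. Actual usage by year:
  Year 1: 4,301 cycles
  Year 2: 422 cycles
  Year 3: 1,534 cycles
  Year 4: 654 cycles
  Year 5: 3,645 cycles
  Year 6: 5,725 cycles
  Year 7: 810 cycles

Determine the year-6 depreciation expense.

Depreciable base = $449,193 − $56,100 = $393,093.
Rate = $393,093 / 17,091 cycles = $23 per cycle.
Year 1: 4,301 × $23 = $98,923. Book value $350,270.
Year 2: 422 × $23 = $9,706. Book value $340,564.
Year 3: 1,534 × $23 = $35,282. Book value $305,282.
Year 4: 654 × $23 = $15,042. Book value $290,240.
Year 5: 3,645 × $23 = $83,835. Book value $206,405.
Year 6: 5,725 × $23 = $131,675. Book value $74,730.

$131,675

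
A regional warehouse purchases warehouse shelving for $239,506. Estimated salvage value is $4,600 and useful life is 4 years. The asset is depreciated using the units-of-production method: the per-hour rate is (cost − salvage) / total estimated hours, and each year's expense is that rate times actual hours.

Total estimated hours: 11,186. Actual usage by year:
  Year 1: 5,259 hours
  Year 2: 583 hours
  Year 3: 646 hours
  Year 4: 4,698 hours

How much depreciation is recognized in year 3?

Depreciable base = $239,506 − $4,600 = $234,906.
Rate = $234,906 / 11,186 hours = $21 per hour.
Year 1: 5,259 × $21 = $110,439. Book value $129,067.
Year 2: 583 × $21 = $12,243. Book value $116,824.
Year 3: 646 × $21 = $13,566. Book value $103,258.

$13,566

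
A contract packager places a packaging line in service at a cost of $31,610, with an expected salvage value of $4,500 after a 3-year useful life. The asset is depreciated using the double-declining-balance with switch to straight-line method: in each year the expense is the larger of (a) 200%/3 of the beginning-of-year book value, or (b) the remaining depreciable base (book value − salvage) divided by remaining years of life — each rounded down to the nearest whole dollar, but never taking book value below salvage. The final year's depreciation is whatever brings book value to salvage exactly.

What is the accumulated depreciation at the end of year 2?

Depreciable base = $31,610 − $4,500 = $27,110.
Year 1: DB = ⌊$31,610 × 200%/3⌋ = $21,073; SL = ⌊$27,110/3⌋ = $9,036 → take DB $21,073. Book value $10,537.
Year 2: DB = ⌊$10,537 × 200%/3⌋ = $7,024; SL = ⌊$6,037/2⌋ = $3,018 → take DB $7,024, capped at $6,037. Book value $4,500.
Accumulated through year 2 = $31,610 − $4,500 = $27,110.

$27,110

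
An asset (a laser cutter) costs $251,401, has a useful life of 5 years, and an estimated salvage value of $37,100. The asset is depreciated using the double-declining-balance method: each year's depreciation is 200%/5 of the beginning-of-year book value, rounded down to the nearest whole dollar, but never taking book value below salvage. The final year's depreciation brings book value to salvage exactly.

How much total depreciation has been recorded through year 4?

Depreciable base = $251,401 − $37,100 = $214,301.
Year 1: ⌊$251,401 × 200%/5⌋ = $100,560. Book value $150,841.
Year 2: ⌊$150,841 × 200%/5⌋ = $60,336. Book value $90,505.
Year 3: ⌊$90,505 × 200%/5⌋ = $36,202. Book value $54,303.
Year 4: ⌊$54,303 × 200%/5⌋ = $21,721, capped at $17,203. Book value $37,100.
Accumulated through year 4 = $251,401 − $37,100 = $214,301.

$214,301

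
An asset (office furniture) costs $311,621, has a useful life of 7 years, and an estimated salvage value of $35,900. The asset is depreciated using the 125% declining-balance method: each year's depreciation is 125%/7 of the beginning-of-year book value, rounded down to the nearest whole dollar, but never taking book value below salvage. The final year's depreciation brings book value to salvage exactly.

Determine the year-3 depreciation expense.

Depreciable base = $311,621 − $35,900 = $275,721.
Year 1: ⌊$311,621 × 125%/7⌋ = $55,646. Book value $255,975.
Year 2: ⌊$255,975 × 125%/7⌋ = $45,709. Book value $210,266.
Year 3: ⌊$210,266 × 125%/7⌋ = $37,547. Book value $172,719.

$37,547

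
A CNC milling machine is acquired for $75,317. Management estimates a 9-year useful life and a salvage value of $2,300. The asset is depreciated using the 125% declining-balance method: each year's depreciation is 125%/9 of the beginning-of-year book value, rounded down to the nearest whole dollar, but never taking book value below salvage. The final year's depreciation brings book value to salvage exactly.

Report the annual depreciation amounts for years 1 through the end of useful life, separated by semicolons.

$10,460; $9,007; $7,756; $6,679; $5,752; $4,953; $4,265; $3,672; $20,473

Depreciable base = $75,317 − $2,300 = $73,017.
Year 1: ⌊$75,317 × 125%/9⌋ = $10,460. Book value $64,857.
Year 2: ⌊$64,857 × 125%/9⌋ = $9,007. Book value $55,850.
Year 3: ⌊$55,850 × 125%/9⌋ = $7,756. Book value $48,094.
Year 4: ⌊$48,094 × 125%/9⌋ = $6,679. Book value $41,415.
Year 5: ⌊$41,415 × 125%/9⌋ = $5,752. Book value $35,663.
Year 6: ⌊$35,663 × 125%/9⌋ = $4,953. Book value $30,710.
Year 7: ⌊$30,710 × 125%/9⌋ = $4,265. Book value $26,445.
Year 8: ⌊$26,445 × 125%/9⌋ = $3,672. Book value $22,773.
Year 9 (final): $22,773 − $2,300 = $20,473. Book value $2,300.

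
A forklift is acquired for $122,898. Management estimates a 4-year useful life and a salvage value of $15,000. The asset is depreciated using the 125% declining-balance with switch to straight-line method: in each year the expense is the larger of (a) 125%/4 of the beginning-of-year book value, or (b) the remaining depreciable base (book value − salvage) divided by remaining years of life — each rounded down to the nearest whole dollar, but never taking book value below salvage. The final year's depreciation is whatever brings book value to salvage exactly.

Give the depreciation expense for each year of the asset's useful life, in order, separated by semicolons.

$38,405; $26,404; $21,544; $21,545

Depreciable base = $122,898 − $15,000 = $107,898.
Year 1: DB = ⌊$122,898 × 125%/4⌋ = $38,405; SL = ⌊$107,898/4⌋ = $26,974 → take DB $38,405. Book value $84,493.
Year 2: DB = ⌊$84,493 × 125%/4⌋ = $26,404; SL = ⌊$69,493/3⌋ = $23,164 → take DB $26,404. Book value $58,089.
Year 3: DB = ⌊$58,089 × 125%/4⌋ = $18,152; SL = ⌊$43,089/2⌋ = $21,544 → take SL $21,544. Book value $36,545.
Year 4 (final): $36,545 − $15,000 = $21,545. Book value $15,000.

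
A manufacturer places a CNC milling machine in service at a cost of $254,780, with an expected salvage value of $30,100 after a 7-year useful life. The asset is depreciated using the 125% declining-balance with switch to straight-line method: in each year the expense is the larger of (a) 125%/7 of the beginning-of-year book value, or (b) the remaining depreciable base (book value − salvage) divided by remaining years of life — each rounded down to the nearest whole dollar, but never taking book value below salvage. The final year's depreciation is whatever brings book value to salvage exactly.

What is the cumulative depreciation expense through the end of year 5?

$169,122

Depreciable base = $254,780 − $30,100 = $224,680.
Year 1: DB = ⌊$254,780 × 125%/7⌋ = $45,496; SL = ⌊$224,680/7⌋ = $32,097 → take DB $45,496. Book value $209,284.
Year 2: DB = ⌊$209,284 × 125%/7⌋ = $37,372; SL = ⌊$179,184/6⌋ = $29,864 → take DB $37,372. Book value $171,912.
Year 3: DB = ⌊$171,912 × 125%/7⌋ = $30,698; SL = ⌊$141,812/5⌋ = $28,362 → take DB $30,698. Book value $141,214.
Year 4: DB = ⌊$141,214 × 125%/7⌋ = $25,216; SL = ⌊$111,114/4⌋ = $27,778 → take SL $27,778. Book value $113,436.
Year 5: DB = ⌊$113,436 × 125%/7⌋ = $20,256; SL = ⌊$83,336/3⌋ = $27,778 → take SL $27,778. Book value $85,658.
Accumulated through year 5 = $254,780 − $85,658 = $169,122.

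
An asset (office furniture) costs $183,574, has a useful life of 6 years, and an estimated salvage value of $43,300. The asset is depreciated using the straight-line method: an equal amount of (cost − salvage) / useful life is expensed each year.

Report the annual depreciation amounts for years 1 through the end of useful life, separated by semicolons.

$23,379; $23,379; $23,379; $23,379; $23,379; $23,379

Depreciable base = $183,574 − $43,300 = $140,274.
Annual expense = $140,274 / 6 = $23,379.
End of year 1: book value $160,195.
End of year 2: book value $136,816.
End of year 3: book value $113,437.
End of year 4: book value $90,058.
End of year 5: book value $66,679.
End of year 6: book value $43,300.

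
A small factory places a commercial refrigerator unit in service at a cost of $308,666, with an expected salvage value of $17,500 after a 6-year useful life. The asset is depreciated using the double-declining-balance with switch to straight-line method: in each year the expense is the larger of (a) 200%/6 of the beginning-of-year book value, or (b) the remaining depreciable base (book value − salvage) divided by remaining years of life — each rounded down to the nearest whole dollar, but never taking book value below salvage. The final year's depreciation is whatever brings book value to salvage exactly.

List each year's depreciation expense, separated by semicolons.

$102,888; $68,592; $45,728; $30,486; $21,736; $21,736

Depreciable base = $308,666 − $17,500 = $291,166.
Year 1: DB = ⌊$308,666 × 200%/6⌋ = $102,888; SL = ⌊$291,166/6⌋ = $48,527 → take DB $102,888. Book value $205,778.
Year 2: DB = ⌊$205,778 × 200%/6⌋ = $68,592; SL = ⌊$188,278/5⌋ = $37,655 → take DB $68,592. Book value $137,186.
Year 3: DB = ⌊$137,186 × 200%/6⌋ = $45,728; SL = ⌊$119,686/4⌋ = $29,921 → take DB $45,728. Book value $91,458.
Year 4: DB = ⌊$91,458 × 200%/6⌋ = $30,486; SL = ⌊$73,958/3⌋ = $24,652 → take DB $30,486. Book value $60,972.
Year 5: DB = ⌊$60,972 × 200%/6⌋ = $20,324; SL = ⌊$43,472/2⌋ = $21,736 → take SL $21,736. Book value $39,236.
Year 6 (final): $39,236 − $17,500 = $21,736. Book value $17,500.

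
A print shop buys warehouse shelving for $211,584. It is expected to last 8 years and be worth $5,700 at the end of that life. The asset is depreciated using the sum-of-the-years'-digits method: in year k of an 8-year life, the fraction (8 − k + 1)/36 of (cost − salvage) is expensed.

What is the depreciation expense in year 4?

Depreciable base = $211,584 − $5,700 = $205,884.
Sum of the years' digits = 8+7+6+5+4+3+2+1 = 36.
Year 1: $205,884 × 8/36 = $45,752. Book value $165,832.
Year 2: $205,884 × 7/36 = $40,033. Book value $125,799.
Year 3: $205,884 × 6/36 = $34,314. Book value $91,485.
Year 4: $205,884 × 5/36 = $28,595. Book value $62,890.

$28,595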